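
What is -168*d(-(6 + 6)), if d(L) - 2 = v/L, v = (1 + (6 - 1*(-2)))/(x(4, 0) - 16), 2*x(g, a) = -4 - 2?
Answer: -6510/19 ≈ -342.63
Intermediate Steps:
x(g, a) = -3 (x(g, a) = (-4 - 2)/2 = (½)*(-6) = -3)
v = -9/19 (v = (1 + (6 - 1*(-2)))/(-3 - 16) = (1 + (6 + 2))/(-19) = (1 + 8)*(-1/19) = 9*(-1/19) = -9/19 ≈ -0.47368)
d(L) = 2 - 9/(19*L)
-168*d(-(6 + 6)) = -168*(2 - 9*(-1/(6 + 6))/19) = -168*(2 - 9/(19*((-1*12)))) = -168*(2 - 9/19/(-12)) = -168*(2 - 9/19*(-1/12)) = -168*(2 + 3/76) = -168*155/76 = -6510/19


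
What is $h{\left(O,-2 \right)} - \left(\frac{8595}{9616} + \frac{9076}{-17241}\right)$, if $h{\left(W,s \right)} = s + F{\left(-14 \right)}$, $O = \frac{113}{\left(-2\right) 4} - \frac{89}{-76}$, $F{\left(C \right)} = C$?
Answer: $- \frac{2713542875}{165789456} \approx -16.367$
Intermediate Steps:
$O = - \frac{1969}{152}$ ($O = \frac{113}{-8} - - \frac{89}{76} = 113 \left(- \frac{1}{8}\right) + \frac{89}{76} = - \frac{113}{8} + \frac{89}{76} = - \frac{1969}{152} \approx -12.954$)
$h{\left(W,s \right)} = -14 + s$ ($h{\left(W,s \right)} = s - 14 = -14 + s$)
$h{\left(O,-2 \right)} - \left(\frac{8595}{9616} + \frac{9076}{-17241}\right) = \left(-14 - 2\right) - \left(\frac{8595}{9616} + \frac{9076}{-17241}\right) = -16 - \left(8595 \cdot \frac{1}{9616} + 9076 \left(- \frac{1}{17241}\right)\right) = -16 - \left(\frac{8595}{9616} - \frac{9076}{17241}\right) = -16 - \frac{60911579}{165789456} = - \frac{2713542875}{165789456}$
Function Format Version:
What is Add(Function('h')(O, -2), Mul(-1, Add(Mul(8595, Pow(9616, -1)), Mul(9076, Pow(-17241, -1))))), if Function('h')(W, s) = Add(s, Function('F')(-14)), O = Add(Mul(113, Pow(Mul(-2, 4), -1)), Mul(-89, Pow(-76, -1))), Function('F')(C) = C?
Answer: Rational(-2713542875, 165789456) ≈ -16.367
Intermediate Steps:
O = Rational(-1969, 152) (O = Add(Mul(113, Pow(-8, -1)), Mul(-89, Rational(-1, 76))) = Add(Mul(113, Rational(-1, 8)), Rational(89, 76)) = Add(Rational(-113, 8), Rational(89, 76)) = Rational(-1969, 152) ≈ -12.954)
Function('h')(W, s) = Add(-14, s) (Function('h')(W, s) = Add(s, -14) = Add(-14, s))
Add(Function('h')(O, -2), Mul(-1, Add(Mul(8595, Pow(9616, -1)), Mul(9076, Pow(-17241, -1))))) = Add(Add(-14, -2), Mul(-1, Add(Mul(8595, Pow(9616, -1)), Mul(9076, Pow(-17241, -1))))) = Add(-16, Mul(-1, Add(Mul(8595, Rational(1, 9616)), Mul(9076, Rational(-1, 17241))))) = Add(-16, Mul(-1, Add(Rational(8595, 9616), Rational(-9076, 17241)))) = Add(-16, Mul(-1, Rational(60911579, 165789456))) = Add(-16, Rational(-60911579, 165789456)) = Rational(-2713542875, 165789456)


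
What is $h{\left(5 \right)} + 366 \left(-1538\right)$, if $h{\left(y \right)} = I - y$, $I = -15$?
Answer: $-562928$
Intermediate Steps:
$h{\left(y \right)} = -15 - y$
$h{\left(5 \right)} + 366 \left(-1538\right) = \left(-15 - 5\right) + 366 \left(-1538\right) = \left(-15 - 5\right) - 562908 = -20 - 562908 = -562928$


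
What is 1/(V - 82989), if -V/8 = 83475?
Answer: -1/750789 ≈ -1.3319e-6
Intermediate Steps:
V = -667800 (V = -8*83475 = -667800)
1/(V - 82989) = 1/(-667800 - 82989) = 1/(-750789) = -1/750789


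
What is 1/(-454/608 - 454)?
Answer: -304/138243 ≈ -0.0021990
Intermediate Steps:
1/(-454/608 - 454) = 1/(-454*1/608 - 454) = 1/(-227/304 - 454) = 1/(-138243/304) = -304/138243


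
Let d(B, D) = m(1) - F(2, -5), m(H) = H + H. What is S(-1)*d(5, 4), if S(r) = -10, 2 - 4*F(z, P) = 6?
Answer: -30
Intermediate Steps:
F(z, P) = -1 (F(z, P) = ½ - ¼*6 = ½ - 3/2 = -1)
m(H) = 2*H
d(B, D) = 3 (d(B, D) = 2*1 - 1*(-1) = 2 + 1 = 3)
S(-1)*d(5, 4) = -10*3 = -30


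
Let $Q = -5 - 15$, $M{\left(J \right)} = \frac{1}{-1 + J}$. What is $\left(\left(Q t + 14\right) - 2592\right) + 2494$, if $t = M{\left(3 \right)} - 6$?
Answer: $26$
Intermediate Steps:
$t = - \frac{11}{2}$ ($t = \frac{1}{-1 + 3} - 6 = \frac{1}{2} - 6 = - \frac{11}{2} \approx -5.5$)
$Q = -20$ ($Q = -5 - 15 = -20$)
$\left(\left(Q t + 14\right) - 2592\right) + 2494 = \left(\left(\left(-20\right) \left(- \frac{11}{2}\right) + 14\right) - 2592\right) + 2494 = \left(\left(110 + 14\right) - 2592\right) + 2494 = \left(124 - 2592\right) + 2494 = -2468 + 2494 = 26$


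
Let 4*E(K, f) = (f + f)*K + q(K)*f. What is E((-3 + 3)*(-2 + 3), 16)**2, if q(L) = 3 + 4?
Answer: 784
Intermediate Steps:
q(L) = 7
E(K, f) = 7*f/4 + K*f/2 (E(K, f) = ((f + f)*K + 7*f)/4 = ((2*f)*K + 7*f)/4 = (2*K*f + 7*f)/4 = (7*f + 2*K*f)/4 = 7*f/4 + K*f/2)
E((-3 + 3)*(-2 + 3), 16)**2 = ((1/4)*16*(7 + 2*((-3 + 3)*(-2 + 3))))**2 = ((1/4)*16*(7 + 2*(0*1)))**2 = ((1/4)*16*(7 + 2*0))**2 = ((1/4)*16*(7 + 0))**2 = ((1/4)*16*7)**2 = 28**2 = 784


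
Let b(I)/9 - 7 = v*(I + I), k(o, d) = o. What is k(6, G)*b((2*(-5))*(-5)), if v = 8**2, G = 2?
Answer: 345978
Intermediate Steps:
v = 64
b(I) = 63 + 1152*I (b(I) = 63 + 9*(64*(I + I)) = 63 + 9*(64*(2*I)) = 63 + 9*(128*I) = 63 + 1152*I)
k(6, G)*b((2*(-5))*(-5)) = 6*(63 + 1152*((2*(-5))*(-5))) = 6*(63 + 1152*(-10*(-5))) = 6*(63 + 1152*50) = 6*(63 + 57600) = 6*57663 = 345978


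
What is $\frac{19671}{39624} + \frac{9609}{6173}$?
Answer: $\frac{167392033}{81532984} \approx 2.0531$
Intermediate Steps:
$\frac{19671}{39624} + \frac{9609}{6173} = 19671 \cdot \frac{1}{39624} + 9609 \cdot \frac{1}{6173} = \frac{6557}{13208} + \frac{9609}{6173} = \frac{167392033}{81532984}$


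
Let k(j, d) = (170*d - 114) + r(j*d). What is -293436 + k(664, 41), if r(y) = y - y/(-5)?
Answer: -1269556/5 ≈ -2.5391e+5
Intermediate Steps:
r(y) = 6*y/5 (r(y) = y - y*(-1)/5 = y - (-1)*y/5 = y + y/5 = 6*y/5)
k(j, d) = -114 + 170*d + 6*d*j/5 (k(j, d) = (170*d - 114) + 6*(j*d)/5 = (-114 + 170*d) + 6*(d*j)/5 = (-114 + 170*d) + 6*d*j/5 = -114 + 170*d + 6*d*j/5)
-293436 + k(664, 41) = -293436 + (-114 + 170*41 + (6/5)*41*664) = -293436 + (-114 + 6970 + 163344/5) = -293436 + 197624/5 = -1269556/5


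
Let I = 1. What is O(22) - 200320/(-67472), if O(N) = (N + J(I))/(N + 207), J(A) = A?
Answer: 2964071/965693 ≈ 3.0694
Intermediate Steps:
O(N) = (1 + N)/(207 + N) (O(N) = (N + 1)/(N + 207) = (1 + N)/(207 + N))
O(22) - 200320/(-67472) = (1 + 22)/(207 + 22) - 200320/(-67472) = 23/229 - 200320*(-1)/67472 = (1/229)*23 - 1*(-12520/4217) = 23/229 + 12520/4217 = 2964071/965693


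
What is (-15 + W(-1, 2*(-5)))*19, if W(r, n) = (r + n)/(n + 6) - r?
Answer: -855/4 ≈ -213.75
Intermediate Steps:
W(r, n) = -r + (n + r)/(6 + n) (W(r, n) = (n + r)/(6 + n) - r = -r + (n + r)/(6 + n))
(-15 + W(-1, 2*(-5)))*19 = (-15 + (2*(-5) - 5*(-1) - 1*2*(-5)*(-1))/(6 + 2*(-5)))*19 = (-15 + (-10 + 5 - 1*(-10)*(-1))/(6 - 10))*19 = (-15 + (-10 + 5 - 10)/(-4))*19 = (-15 - 1/4*(-15))*19 = (-15 + 15/4)*19 = -45/4*19 = -855/4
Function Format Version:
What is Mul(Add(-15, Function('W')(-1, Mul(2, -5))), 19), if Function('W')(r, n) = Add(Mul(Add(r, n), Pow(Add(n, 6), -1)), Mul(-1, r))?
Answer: Rational(-855, 4) ≈ -213.75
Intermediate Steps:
Function('W')(r, n) = Add(Mul(-1, r), Mul(Pow(Add(6, n), -1), Add(n, r))) (Function('W')(r, n) = Add(Mul(Add(n, r), Pow(Add(6, n), -1)), Mul(-1, r)) = Add(Mul(Pow(Add(6, n), -1), Add(n, r)), Mul(-1, r)) = Add(Mul(-1, r), Mul(Pow(Add(6, n), -1), Add(n, r))))
Mul(Add(-15, Function('W')(-1, Mul(2, -5))), 19) = Mul(Add(-15, Mul(Pow(Add(6, Mul(2, -5)), -1), Add(Mul(2, -5), Mul(-5, -1), Mul(-1, Mul(2, -5), -1)))), 19) = Mul(Add(-15, Mul(Pow(Add(6, -10), -1), Add(-10, 5, Mul(-1, -10, -1)))), 19) = Mul(Add(-15, Mul(Pow(-4, -1), Add(-10, 5, -10))), 19) = Mul(Add(-15, Mul(Rational(-1, 4), -15)), 19) = Mul(Add(-15, Rational(15, 4)), 19) = Mul(Rational(-45, 4), 19) = Rational(-855, 4)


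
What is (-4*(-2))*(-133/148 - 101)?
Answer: -30162/37 ≈ -815.19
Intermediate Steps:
(-4*(-2))*(-133/148 - 101) = 8*(-133*1/148 - 101) = 8*(-133/148 - 101) = 8*(-15081/148) = -30162/37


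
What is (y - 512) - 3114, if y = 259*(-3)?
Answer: -4403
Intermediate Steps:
y = -777
(y - 512) - 3114 = (-777 - 512) - 3114 = -1289 - 3114 = -4403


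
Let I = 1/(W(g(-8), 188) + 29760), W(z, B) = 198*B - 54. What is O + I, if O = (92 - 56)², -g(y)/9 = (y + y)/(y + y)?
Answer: 86741281/66930 ≈ 1296.0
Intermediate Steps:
g(y) = -9 (g(y) = -9*(y + y)/(y + y) = -9*2*y/(2*y) = -9*2*y*1/(2*y) = -9*1 = -9)
W(z, B) = -54 + 198*B
O = 1296 (O = 36² = 1296)
I = 1/66930 (I = 1/((-54 + 198*188) + 29760) = 1/((-54 + 37224) + 29760) = 1/(37170 + 29760) = 1/66930 ≈ 1.4941e-5)
O + I = 1296 + 1/66930 = 86741281/66930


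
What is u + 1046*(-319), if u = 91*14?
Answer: -332400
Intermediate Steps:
u = 1274
u + 1046*(-319) = 1274 + 1046*(-319) = 1274 - 333674 = -332400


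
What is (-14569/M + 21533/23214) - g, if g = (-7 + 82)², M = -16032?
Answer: -116264172121/20675936 ≈ -5623.2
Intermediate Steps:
g = 5625 (g = 75² = 5625)
(-14569/M + 21533/23214) - g = (-14569/(-16032) + 21533/23214) - 1*5625 = (-14569*(-1/16032) + 21533*(1/23214)) - 5625 = (14569/16032 + 21533/23214) - 5625 = 37967879/20675936 - 5625 = -116264172121/20675936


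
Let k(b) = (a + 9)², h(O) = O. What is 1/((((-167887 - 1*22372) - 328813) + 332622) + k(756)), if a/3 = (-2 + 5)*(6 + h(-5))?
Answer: -1/186126 ≈ -5.3727e-6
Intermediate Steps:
a = 9 (a = 3*((-2 + 5)*(6 - 5)) = 3*(3*1) = 3*3 = 9)
k(b) = 324 (k(b) = (9 + 9)² = 18² = 324)
1/((((-167887 - 1*22372) - 328813) + 332622) + k(756)) = 1/((((-167887 - 1*22372) - 328813) + 332622) + 324) = 1/((((-167887 - 22372) - 328813) + 332622) + 324) = 1/(((-190259 - 328813) + 332622) + 324) = 1/((-519072 + 332622) + 324) = 1/(-186450 + 324) = 1/(-186126) = -1/186126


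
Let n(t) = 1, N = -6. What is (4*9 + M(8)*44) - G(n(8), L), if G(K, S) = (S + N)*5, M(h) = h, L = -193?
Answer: 1383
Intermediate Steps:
G(K, S) = -30 + 5*S (G(K, S) = (S - 6)*5 = (-6 + S)*5 = -30 + 5*S)
(4*9 + M(8)*44) - G(n(8), L) = (4*9 + 8*44) - (-30 + 5*(-193)) = (36 + 352) - (-30 - 965) = 388 - 1*(-995) = 388 + 995 = 1383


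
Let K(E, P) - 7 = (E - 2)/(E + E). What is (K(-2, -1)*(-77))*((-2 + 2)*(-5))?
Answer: 0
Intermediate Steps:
K(E, P) = 7 + (-2 + E)/(2*E) (K(E, P) = 7 + (E - 2)/(E + E) = 7 + (-2 + E)/((2*E)) = 7 + (-2 + E)*(1/(2*E)) = 7 + (-2 + E)/(2*E))
(K(-2, -1)*(-77))*((-2 + 2)*(-5)) = ((15/2 - 1/(-2))*(-77))*((-2 + 2)*(-5)) = ((15/2 - 1*(-½))*(-77))*(0*(-5)) = ((15/2 + ½)*(-77))*0 = (8*(-77))*0 = -616*0 = 0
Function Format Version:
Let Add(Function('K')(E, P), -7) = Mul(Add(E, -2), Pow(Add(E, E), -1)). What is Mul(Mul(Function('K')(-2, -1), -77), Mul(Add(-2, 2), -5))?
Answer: 0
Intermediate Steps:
Function('K')(E, P) = Add(7, Mul(Rational(1, 2), Pow(E, -1), Add(-2, E))) (Function('K')(E, P) = Add(7, Mul(Add(E, -2), Pow(Add(E, E), -1))) = Add(7, Mul(Add(-2, E), Pow(Mul(2, E), -1))) = Add(7, Mul(Add(-2, E), Mul(Rational(1, 2), Pow(E, -1)))) = Add(7, Mul(Rational(1, 2), Pow(E, -1), Add(-2, E))))
Mul(Mul(Function('K')(-2, -1), -77), Mul(Add(-2, 2), -5)) = Mul(Mul(Add(Rational(15, 2), Mul(-1, Pow(-2, -1))), -77), Mul(Add(-2, 2), -5)) = Mul(Mul(Add(Rational(15, 2), Mul(-1, Rational(-1, 2))), -77), Mul(0, -5)) = Mul(Mul(Add(Rational(15, 2), Rational(1, 2)), -77), 0) = Mul(Mul(8, -77), 0) = Mul(-616, 0) = 0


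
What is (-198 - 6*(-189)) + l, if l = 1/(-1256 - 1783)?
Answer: 2844503/3039 ≈ 936.00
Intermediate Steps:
l = -1/3039 (l = 1/(-3039) = -1/3039 ≈ -0.00032906)
(-198 - 6*(-189)) + l = (-198 - 6*(-189)) - 1/3039 = (-198 + 1134) - 1/3039 = 936 - 1/3039 = 2844503/3039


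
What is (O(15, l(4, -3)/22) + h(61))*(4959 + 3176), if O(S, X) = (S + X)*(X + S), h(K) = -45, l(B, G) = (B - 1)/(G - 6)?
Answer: 6362391635/4356 ≈ 1.4606e+6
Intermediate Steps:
l(B, G) = (-1 + B)/(-6 + G)
O(S, X) = (S + X)**2 (O(S, X) = (S + X)*(S + X) = (S + X)**2)
(O(15, l(4, -3)/22) + h(61))*(4959 + 3176) = ((15 + ((-1 + 4)/(-6 - 3))/22)**2 - 45)*(4959 + 3176) = ((15 + (3/(-9))*(1/22))**2 - 45)*8135 = ((15 - 1/9*3*(1/22))**2 - 45)*8135 = ((15 - 1/3*1/22)**2 - 45)*8135 = ((15 - 1/66)**2 - 45)*8135 = ((989/66)**2 - 45)*8135 = (978121/4356 - 45)*8135 = (782101/4356)*8135 = 6362391635/4356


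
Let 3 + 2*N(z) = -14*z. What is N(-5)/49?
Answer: 67/98 ≈ 0.68367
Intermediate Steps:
N(z) = -3/2 - 7*z (N(z) = -3/2 + (-14*z)/2 = -3/2 - 7*z)
N(-5)/49 = (-3/2 - 7*(-5))/49 = (-3/2 + 35)*(1/49) = (67/2)*(1/49) = 67/98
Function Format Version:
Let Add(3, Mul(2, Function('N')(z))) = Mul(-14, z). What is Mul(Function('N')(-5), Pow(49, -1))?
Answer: Rational(67, 98) ≈ 0.68367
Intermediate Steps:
Function('N')(z) = Add(Rational(-3, 2), Mul(-7, z)) (Function('N')(z) = Add(Rational(-3, 2), Mul(Rational(1, 2), Mul(-14, z))) = Add(Rational(-3, 2), Mul(-7, z)))
Mul(Function('N')(-5), Pow(49, -1)) = Mul(Add(Rational(-3, 2), Mul(-7, -5)), Pow(49, -1)) = Mul(Add(Rational(-3, 2), 35), Rational(1, 49)) = Mul(Rational(67, 2), Rational(1, 49)) = Rational(67, 98)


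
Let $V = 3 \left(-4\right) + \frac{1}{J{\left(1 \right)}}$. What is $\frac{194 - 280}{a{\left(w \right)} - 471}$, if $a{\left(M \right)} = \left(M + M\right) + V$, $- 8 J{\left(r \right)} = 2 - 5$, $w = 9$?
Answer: $\frac{258}{1387} \approx 0.18601$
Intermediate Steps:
$J{\left(r \right)} = \frac{3}{8}$ ($J{\left(r \right)} = - \frac{2 - 5}{8} = \left(- \frac{1}{8}\right) \left(-3\right) = \frac{3}{8}$)
$V = - \frac{28}{3}$ ($V = 3 \left(-4\right) + \frac{1}{\frac{3}{8}} = -12 + \frac{8}{3} = - \frac{28}{3} \approx -9.3333$)
$a{\left(M \right)} = - \frac{28}{3} + 2 M$ ($a{\left(M \right)} = \left(M + M\right) - \frac{28}{3} = 2 M - \frac{28}{3} = - \frac{28}{3} + 2 M$)
$\frac{194 - 280}{a{\left(w \right)} - 471} = \frac{194 - 280}{\left(- \frac{28}{3} + 2 \cdot 9\right) - 471} = - \frac{86}{\left(- \frac{28}{3} + 18\right) - 471} = - \frac{86}{\frac{26}{3} - 471} = - \frac{86}{- \frac{1387}{3}} = \left(-86\right) \left(- \frac{3}{1387}\right) = \frac{258}{1387}$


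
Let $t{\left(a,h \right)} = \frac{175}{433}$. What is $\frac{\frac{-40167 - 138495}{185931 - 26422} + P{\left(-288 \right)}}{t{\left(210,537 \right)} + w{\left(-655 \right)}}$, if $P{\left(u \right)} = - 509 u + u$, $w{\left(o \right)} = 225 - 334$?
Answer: $- \frac{1684126515007}{1250072033} \approx -1347.2$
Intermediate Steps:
$w{\left(o \right)} = -109$ ($w{\left(o \right)} = 225 - 334 = -109$)
$t{\left(a,h \right)} = \frac{175}{433}$ ($t{\left(a,h \right)} = 175 \cdot \frac{1}{433} = \frac{175}{433}$)
$P{\left(u \right)} = - 508 u$
$\frac{\frac{-40167 - 138495}{185931 - 26422} + P{\left(-288 \right)}}{t{\left(210,537 \right)} + w{\left(-655 \right)}} = \frac{\frac{-40167 - 138495}{185931 - 26422} - -146304}{\frac{175}{433} - 109} = \frac{- \frac{178662}{159509} + 146304}{- \frac{47022}{433}} = \left(\left(-178662\right) \frac{1}{159509} + 146304\right) \left(- \frac{433}{47022}\right) = \left(- \frac{178662}{159509} + 146304\right) \left(- \frac{433}{47022}\right) = \frac{23336626074}{159509} \left(- \frac{433}{47022}\right) = - \frac{1684126515007}{1250072033}$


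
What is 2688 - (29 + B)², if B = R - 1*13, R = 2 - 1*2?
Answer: 2432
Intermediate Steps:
R = 0 (R = 2 - 2 = 0)
B = -13 (B = 0 - 1*13 = 0 - 13 = -13)
2688 - (29 + B)² = 2688 - (29 - 13)² = 2688 - 1*16² = 2688 - 1*256 = 2688 - 256 = 2432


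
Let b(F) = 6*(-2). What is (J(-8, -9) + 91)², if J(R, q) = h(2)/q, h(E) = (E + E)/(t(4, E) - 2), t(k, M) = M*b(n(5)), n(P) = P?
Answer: 113401201/13689 ≈ 8284.1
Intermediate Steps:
b(F) = -12
t(k, M) = -12*M (t(k, M) = M*(-12) = -12*M)
h(E) = 2*E/(-2 - 12*E) (h(E) = (E + E)/(-12*E - 2) = (2*E)/(-2 - 12*E) = 2*E/(-2 - 12*E))
J(R, q) = -2/(13*q) (J(R, q) = (2/(-1 - 6*2))/q = (2/(-1 - 12))/q = (2/(-13))/q = (2*(-1/13))/q = -2/(13*q))
(J(-8, -9) + 91)² = (-2/13/(-9) + 91)² = (-2/13*(-⅑) + 91)² = (2/117 + 91)² = (10649/117)² = 113401201/13689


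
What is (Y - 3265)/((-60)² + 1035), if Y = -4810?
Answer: -1615/927 ≈ -1.7422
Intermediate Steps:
(Y - 3265)/((-60)² + 1035) = (-4810 - 3265)/((-60)² + 1035) = -8075/(3600 + 1035) = -8075/4635 = -8075*1/4635 = -1615/927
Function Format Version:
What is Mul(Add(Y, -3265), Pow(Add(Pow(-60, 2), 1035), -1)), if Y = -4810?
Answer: Rational(-1615, 927) ≈ -1.7422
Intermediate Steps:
Mul(Add(Y, -3265), Pow(Add(Pow(-60, 2), 1035), -1)) = Mul(Add(-4810, -3265), Pow(Add(Pow(-60, 2), 1035), -1)) = Mul(-8075, Pow(Add(3600, 1035), -1)) = Mul(-8075, Pow(4635, -1)) = Mul(-8075, Rational(1, 4635)) = Rational(-1615, 927)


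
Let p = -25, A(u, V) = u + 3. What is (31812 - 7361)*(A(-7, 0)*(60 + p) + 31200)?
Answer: 759448060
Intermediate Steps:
A(u, V) = 3 + u
(31812 - 7361)*(A(-7, 0)*(60 + p) + 31200) = (31812 - 7361)*((3 - 7)*(60 - 25) + 31200) = 24451*(-4*35 + 31200) = 24451*(-140 + 31200) = 24451*31060 = 759448060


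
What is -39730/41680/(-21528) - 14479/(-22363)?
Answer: 1299270753415/2006603007552 ≈ 0.64750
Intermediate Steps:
-39730/41680/(-21528) - 14479/(-22363) = -39730*1/41680*(-1/21528) - 14479*(-1/22363) = -3973/4168*(-1/21528) + 14479/22363 = 3973/89728704 + 14479/22363 = 1299270753415/2006603007552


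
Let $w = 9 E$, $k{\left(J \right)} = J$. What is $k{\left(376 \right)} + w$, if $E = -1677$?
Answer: $-14717$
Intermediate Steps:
$w = -15093$ ($w = 9 \left(-1677\right) = -15093$)
$k{\left(376 \right)} + w = 376 - 15093 = -14717$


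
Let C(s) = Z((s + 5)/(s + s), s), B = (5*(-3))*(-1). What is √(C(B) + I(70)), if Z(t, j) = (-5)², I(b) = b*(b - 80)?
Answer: 15*I*√3 ≈ 25.981*I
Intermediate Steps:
I(b) = b*(-80 + b)
Z(t, j) = 25
B = 15 (B = -15*(-1) = 15)
C(s) = 25
√(C(B) + I(70)) = √(25 + 70*(-80 + 70)) = √(25 + 70*(-10)) = √(25 - 700) = √(-675) = 15*I*√3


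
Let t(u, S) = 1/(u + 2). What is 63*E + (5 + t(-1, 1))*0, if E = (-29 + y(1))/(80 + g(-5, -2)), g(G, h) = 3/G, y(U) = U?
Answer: -8820/397 ≈ -22.217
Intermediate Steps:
t(u, S) = 1/(2 + u)
E = -140/397 (E = (-29 + 1)/(80 + 3/(-5)) = -28/(80 + 3*(-1/5)) = -28/(80 - 3/5) = -28/397/5 = -28*5/397 = -140/397 ≈ -0.35264)
63*E + (5 + t(-1, 1))*0 = 63*(-140/397) + (5 + 1/(2 - 1))*0 = -8820/397 + (5 + 1/1)*0 = -8820/397 + (5 + 1)*0 = -8820/397 + 6*0 = -8820/397 + 0 = -8820/397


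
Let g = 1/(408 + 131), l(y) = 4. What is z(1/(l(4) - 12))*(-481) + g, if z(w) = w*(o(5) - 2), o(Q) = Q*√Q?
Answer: -259255/2156 + 2405*√5/8 ≈ 551.97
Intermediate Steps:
g = 1/539 ≈ 0.0018553
o(Q) = Q^(3/2)
z(w) = w*(-2 + 5*√5) (z(w) = w*(5^(3/2) - 2) = w*(5*√5 - 2) = w*(-2 + 5*√5))
z(1/(l(4) - 12))*(-481) + g = ((-2 + 5*√5)/(4 - 12))*(-481) + 1/539 = ((-2 + 5*√5)/(-8))*(-481) + 1/539 = -(-2 + 5*√5)/8*(-481) + 1/539 = (¼ - 5*√5/8)*(-481) + 1/539 = (-481/4 + 2405*√5/8) + 1/539 = -259255/2156 + 2405*√5/8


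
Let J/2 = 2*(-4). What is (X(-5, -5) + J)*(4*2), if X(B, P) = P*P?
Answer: 72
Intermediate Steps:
J = -16 (J = 2*(2*(-4)) = 2*(-8) = -16)
X(B, P) = P**2
(X(-5, -5) + J)*(4*2) = ((-5)**2 - 16)*(4*2) = (25 - 16)*8 = 9*8 = 72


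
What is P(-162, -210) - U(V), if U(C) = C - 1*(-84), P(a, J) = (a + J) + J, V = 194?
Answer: -860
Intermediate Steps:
P(a, J) = a + 2*J (P(a, J) = (J + a) + J = a + 2*J)
U(C) = 84 + C (U(C) = C + 84 = 84 + C)
P(-162, -210) - U(V) = (-162 + 2*(-210)) - (84 + 194) = (-162 - 420) - 1*278 = -582 - 278 = -860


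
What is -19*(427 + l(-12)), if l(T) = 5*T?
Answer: -6973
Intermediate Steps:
-19*(427 + l(-12)) = -19*(427 + 5*(-12)) = -19*(427 - 60) = -19*367 = -6973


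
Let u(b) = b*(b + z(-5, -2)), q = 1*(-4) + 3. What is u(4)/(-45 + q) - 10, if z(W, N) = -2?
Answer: -234/23 ≈ -10.174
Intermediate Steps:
q = -1 (q = -4 + 3 = -1)
u(b) = b*(-2 + b) (u(b) = b*(b - 2) = b*(-2 + b))
u(4)/(-45 + q) - 10 = (4*(-2 + 4))/(-45 - 1) - 10 = (4*2)/(-46) - 10 = 8*(-1/46) - 10 = -4/23 - 10 = -234/23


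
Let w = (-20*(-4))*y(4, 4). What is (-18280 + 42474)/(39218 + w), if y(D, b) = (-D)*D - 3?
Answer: 12097/18849 ≈ 0.64178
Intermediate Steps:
y(D, b) = -3 - D**2 (y(D, b) = -D**2 - 3 = -3 - D**2)
w = -1520 (w = (-20*(-4))*(-3 - 1*4**2) = 80*(-3 - 1*16) = 80*(-3 - 16) = 80*(-19) = -1520)
(-18280 + 42474)/(39218 + w) = (-18280 + 42474)/(39218 - 1520) = 24194/37698 = 24194*(1/37698) = 12097/18849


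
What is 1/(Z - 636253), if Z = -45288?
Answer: -1/681541 ≈ -1.4673e-6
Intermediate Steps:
1/(Z - 636253) = 1/(-45288 - 636253) = 1/(-681541) = -1/681541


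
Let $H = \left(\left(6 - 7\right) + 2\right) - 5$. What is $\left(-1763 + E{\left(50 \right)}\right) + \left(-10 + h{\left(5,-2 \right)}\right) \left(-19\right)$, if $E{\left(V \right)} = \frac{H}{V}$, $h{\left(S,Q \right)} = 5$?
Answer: $- \frac{41702}{25} \approx -1668.1$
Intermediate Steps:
$H = -4$ ($H = \left(-1 + 2\right) - 5 = 1 - 5 = -4$)
$E{\left(V \right)} = - \frac{4}{V}$
$\left(-1763 + E{\left(50 \right)}\right) + \left(-10 + h{\left(5,-2 \right)}\right) \left(-19\right) = \left(-1763 - \frac{4}{50}\right) + \left(-10 + 5\right) \left(-19\right) = \left(-1763 - \frac{2}{25}\right) - -95 = \left(-1763 - \frac{2}{25}\right) + 95 = - \frac{44077}{25} + 95 = - \frac{41702}{25}$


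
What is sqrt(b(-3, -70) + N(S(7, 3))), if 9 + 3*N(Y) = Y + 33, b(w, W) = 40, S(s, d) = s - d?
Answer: 2*sqrt(111)/3 ≈ 7.0238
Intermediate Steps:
N(Y) = 8 + Y/3 (N(Y) = -3 + (Y + 33)/3 = -3 + (33 + Y)/3 = -3 + (11 + Y/3) = 8 + Y/3)
sqrt(b(-3, -70) + N(S(7, 3))) = sqrt(40 + (8 + (7 - 1*3)/3)) = sqrt(40 + (8 + (7 - 3)/3)) = sqrt(40 + (8 + (1/3)*4)) = sqrt(40 + (8 + 4/3)) = sqrt(40 + 28/3) = sqrt(148/3) = 2*sqrt(111)/3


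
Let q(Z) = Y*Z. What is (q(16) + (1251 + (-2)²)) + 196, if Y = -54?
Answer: 587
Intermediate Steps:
q(Z) = -54*Z
(q(16) + (1251 + (-2)²)) + 196 = (-54*16 + (1251 + (-2)²)) + 196 = (-864 + (1251 + 4)) + 196 = (-864 + 1255) + 196 = 391 + 196 = 587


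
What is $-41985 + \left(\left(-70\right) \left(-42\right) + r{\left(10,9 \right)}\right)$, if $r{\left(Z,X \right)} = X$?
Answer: $-39036$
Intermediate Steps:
$-41985 + \left(\left(-70\right) \left(-42\right) + r{\left(10,9 \right)}\right) = -41985 + \left(\left(-70\right) \left(-42\right) + 9\right) = -41985 + \left(2940 + 9\right) = -41985 + 2949 = -39036$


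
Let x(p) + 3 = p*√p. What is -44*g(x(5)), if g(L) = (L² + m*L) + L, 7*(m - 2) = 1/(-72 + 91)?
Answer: -731368/133 + 87560*√5/133 ≈ -4026.9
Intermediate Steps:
m = 267/133 (m = 2 + 1/(7*(-72 + 91)) = 2 + (⅐)/19 = 2 + (⅐)*(1/19) = 2 + 1/133 = 267/133 ≈ 2.0075)
x(p) = -3 + p^(3/2) (x(p) = -3 + p*√p = -3 + p^(3/2))
g(L) = L² + 400*L/133 (g(L) = (L² + 267*L/133) + L = L² + 400*L/133)
-44*g(x(5)) = -44*(-3 + 5^(3/2))*(400 + 133*(-3 + 5^(3/2)))/133 = -44*(-3 + 5*√5)*(400 + 133*(-3 + 5*√5))/133 = -44*(-3 + 5*√5)*(400 + (-399 + 665*√5))/133 = -44*(-3 + 5*√5)*(1 + 665*√5)/133 = -44*(1 + 665*√5)*(-3 + 5*√5)/133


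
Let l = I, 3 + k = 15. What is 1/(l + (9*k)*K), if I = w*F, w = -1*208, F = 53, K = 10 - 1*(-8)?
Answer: -1/9080 ≈ -0.00011013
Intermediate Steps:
K = 18 (K = 10 + 8 = 18)
k = 12 (k = -3 + 15 = 12)
w = -208
I = -11024 (I = -208*53 = -11024)
l = -11024
1/(l + (9*k)*K) = 1/(-11024 + (9*12)*18) = 1/(-11024 + 108*18) = 1/(-11024 + 1944) = 1/(-9080) = -1/9080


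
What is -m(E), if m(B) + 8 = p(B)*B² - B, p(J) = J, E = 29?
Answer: -24352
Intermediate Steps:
m(B) = -8 + B³ - B (m(B) = -8 + (B*B² - B) = -8 + (B³ - B) = -8 + B³ - B)
-m(E) = -(-8 + 29³ - 1*29) = -(-8 + 24389 - 29) = -1*24352 = -24352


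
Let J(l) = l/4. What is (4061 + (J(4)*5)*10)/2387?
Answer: 4111/2387 ≈ 1.7222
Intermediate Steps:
J(l) = l/4 (J(l) = l*(¼) = l/4)
(4061 + (J(4)*5)*10)/2387 = (4061 + (((¼)*4)*5)*10)/2387 = (4061 + (1*5)*10)*(1/2387) = (4061 + 5*10)*(1/2387) = (4061 + 50)*(1/2387) = 4111*(1/2387) = 4111/2387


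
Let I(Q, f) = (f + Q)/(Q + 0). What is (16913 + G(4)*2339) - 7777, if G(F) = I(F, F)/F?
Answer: 20611/2 ≈ 10306.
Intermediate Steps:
I(Q, f) = (Q + f)/Q
G(F) = 2/F (G(F) = ((F + F)/F)/F = ((2*F)/F)/F = 2/F)
(16913 + G(4)*2339) - 7777 = (16913 + (2/4)*2339) - 7777 = (16913 + (2*(¼))*2339) - 7777 = (16913 + (½)*2339) - 7777 = (16913 + 2339/2) - 7777 = 36165/2 - 7777 = 20611/2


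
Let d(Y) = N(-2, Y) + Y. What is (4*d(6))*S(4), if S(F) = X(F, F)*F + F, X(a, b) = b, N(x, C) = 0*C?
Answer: 480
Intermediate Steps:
N(x, C) = 0
d(Y) = Y (d(Y) = 0 + Y = Y)
S(F) = F + F² (S(F) = F*F + F = F² + F = F + F²)
(4*d(6))*S(4) = (4*6)*(4*(1 + 4)) = 24*(4*5) = 24*20 = 480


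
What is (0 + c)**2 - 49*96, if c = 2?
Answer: -4700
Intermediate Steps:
(0 + c)**2 - 49*96 = (0 + 2)**2 - 49*96 = 2**2 - 4704 = 4 - 4704 = -4700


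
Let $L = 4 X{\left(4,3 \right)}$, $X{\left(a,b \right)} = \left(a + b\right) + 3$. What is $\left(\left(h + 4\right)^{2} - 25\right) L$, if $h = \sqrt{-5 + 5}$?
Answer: $-360$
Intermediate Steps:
$X{\left(a,b \right)} = 3 + a + b$
$h = 0$ ($h = \sqrt{0} = 0$)
$L = 40$ ($L = 4 \left(3 + 4 + 3\right) = 4 \cdot 10 = 40$)
$\left(\left(h + 4\right)^{2} - 25\right) L = \left(\left(0 + 4\right)^{2} - 25\right) 40 = \left(4^{2} - 25\right) 40 = \left(16 - 25\right) 40 = \left(-9\right) 40 = -360$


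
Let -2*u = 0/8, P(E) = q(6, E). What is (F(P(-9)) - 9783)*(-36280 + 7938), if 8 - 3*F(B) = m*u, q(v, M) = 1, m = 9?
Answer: 831582622/3 ≈ 2.7719e+8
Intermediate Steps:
P(E) = 1
u = 0 (u = -0/8 = -½*0 = 0)
F(B) = 8/3 (F(B) = 8/3 - 3*0 = 8/3 - ⅓*0 = 8/3 + 0 = 8/3)
(F(P(-9)) - 9783)*(-36280 + 7938) = (8/3 - 9783)*(-36280 + 7938) = -29341/3*(-28342) = 831582622/3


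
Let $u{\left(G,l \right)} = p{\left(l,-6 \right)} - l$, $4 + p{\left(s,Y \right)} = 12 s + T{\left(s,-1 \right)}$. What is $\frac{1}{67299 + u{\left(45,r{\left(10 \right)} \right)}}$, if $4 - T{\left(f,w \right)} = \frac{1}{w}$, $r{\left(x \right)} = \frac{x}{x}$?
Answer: $\frac{1}{67311} \approx 1.4856 \cdot 10^{-5}$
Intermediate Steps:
$r{\left(x \right)} = 1$
$T{\left(f,w \right)} = 4 - \frac{1}{w}$
$p{\left(s,Y \right)} = 1 + 12 s$ ($p{\left(s,Y \right)} = -4 + \left(12 s + \left(4 - \frac{1}{-1}\right)\right) = -4 + \left(12 s + \left(4 - -1\right)\right) = -4 + \left(12 s + \left(4 + 1\right)\right) = -4 + \left(12 s + 5\right) = -4 + \left(5 + 12 s\right) = 1 + 12 s$)
$u{\left(G,l \right)} = 1 + 11 l$ ($u{\left(G,l \right)} = \left(1 + 12 l\right) - l = 1 + 11 l$)
$\frac{1}{67299 + u{\left(45,r{\left(10 \right)} \right)}} = \frac{1}{67299 + \left(1 + 11 \cdot 1\right)} = \frac{1}{67299 + \left(1 + 11\right)} = \frac{1}{67299 + 12} = \frac{1}{67311}$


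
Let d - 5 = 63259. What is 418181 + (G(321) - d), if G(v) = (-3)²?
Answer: 354926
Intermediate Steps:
d = 63264 (d = 5 + 63259 = 63264)
G(v) = 9
418181 + (G(321) - d) = 418181 + (9 - 1*63264) = 418181 + (9 - 63264) = 418181 - 63255 = 354926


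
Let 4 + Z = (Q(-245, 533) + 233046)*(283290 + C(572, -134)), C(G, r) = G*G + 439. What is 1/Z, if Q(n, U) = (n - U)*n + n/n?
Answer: 1/258817568837 ≈ 3.8637e-12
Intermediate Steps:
C(G, r) = 439 + G² (C(G, r) = G² + 439 = 439 + G²)
Q(n, U) = 1 + n*(n - U) (Q(n, U) = n*(n - U) + 1 = 1 + n*(n - U))
Z = 258817568837 (Z = -4 + ((1 + (-245)² - 1*533*(-245)) + 233046)*(283290 + (439 + 572²)) = -4 + ((1 + 60025 + 130585) + 233046)*(283290 + (439 + 327184)) = -4 + (190611 + 233046)*(283290 + 327623) = -4 + 423657*610913 = -4 + 258817568841 = 258817568837)
1/Z = 1/258817568837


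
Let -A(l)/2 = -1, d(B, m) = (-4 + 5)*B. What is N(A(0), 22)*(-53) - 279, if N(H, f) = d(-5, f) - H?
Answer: 92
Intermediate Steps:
d(B, m) = B (d(B, m) = 1*B = B)
A(l) = 2 (A(l) = -2*(-1) = 2)
N(H, f) = -5 - H
N(A(0), 22)*(-53) - 279 = (-5 - 1*2)*(-53) - 279 = (-5 - 2)*(-53) - 279 = -7*(-53) - 279 = 371 - 279 = 92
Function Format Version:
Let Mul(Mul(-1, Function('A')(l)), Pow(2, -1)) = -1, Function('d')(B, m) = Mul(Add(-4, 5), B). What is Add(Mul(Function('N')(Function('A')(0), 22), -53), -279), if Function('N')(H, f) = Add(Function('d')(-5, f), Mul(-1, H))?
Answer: 92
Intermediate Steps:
Function('d')(B, m) = B (Function('d')(B, m) = Mul(1, B) = B)
Function('A')(l) = 2 (Function('A')(l) = Mul(-2, -1) = 2)
Function('N')(H, f) = Add(-5, Mul(-1, H))
Add(Mul(Function('N')(Function('A')(0), 22), -53), -279) = Add(Mul(Add(-5, Mul(-1, 2)), -53), -279) = Add(Mul(Add(-5, -2), -53), -279) = Add(Mul(-7, -53), -279) = Add(371, -279) = 92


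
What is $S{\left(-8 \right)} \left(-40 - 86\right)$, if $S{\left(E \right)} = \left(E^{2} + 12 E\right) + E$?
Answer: $5040$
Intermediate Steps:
$S{\left(E \right)} = E^{2} + 13 E$
$S{\left(-8 \right)} \left(-40 - 86\right) = - 8 \left(13 - 8\right) \left(-40 - 86\right) = \left(-8\right) 5 \left(-126\right) = \left(-40\right) \left(-126\right) = 5040$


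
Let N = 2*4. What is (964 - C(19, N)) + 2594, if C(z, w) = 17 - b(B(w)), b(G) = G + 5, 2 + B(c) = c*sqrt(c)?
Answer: 3544 + 16*sqrt(2) ≈ 3566.6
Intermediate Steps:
N = 8
B(c) = -2 + c**(3/2) (B(c) = -2 + c*sqrt(c) = -2 + c**(3/2))
b(G) = 5 + G
C(z, w) = 14 - w**(3/2) (C(z, w) = 17 - (5 + (-2 + w**(3/2))) = 17 - (3 + w**(3/2)) = 17 + (-3 - w**(3/2)) = 14 - w**(3/2))
(964 - C(19, N)) + 2594 = (964 - (14 - 8**(3/2))) + 2594 = (964 - (14 - 16*sqrt(2))) + 2594 = (964 + (-14 + 16*sqrt(2))) + 2594 = (950 + 16*sqrt(2)) + 2594 = 3544 + 16*sqrt(2)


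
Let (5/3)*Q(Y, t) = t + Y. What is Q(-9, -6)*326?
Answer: -2934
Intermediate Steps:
Q(Y, t) = 3*Y/5 + 3*t/5 (Q(Y, t) = 3*(t + Y)/5 = 3*(Y + t)/5 = 3*Y/5 + 3*t/5)
Q(-9, -6)*326 = ((⅗)*(-9) + (⅗)*(-6))*326 = (-27/5 - 18/5)*326 = -9*326 = -2934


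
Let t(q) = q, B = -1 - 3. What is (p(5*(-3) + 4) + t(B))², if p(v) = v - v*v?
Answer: 18496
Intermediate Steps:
B = -4
p(v) = v - v²
(p(5*(-3) + 4) + t(B))² = ((5*(-3) + 4)*(1 - (5*(-3) + 4)) - 4)² = ((-15 + 4)*(1 - (-15 + 4)) - 4)² = (-11*(1 - 1*(-11)) - 4)² = (-11*(1 + 11) - 4)² = (-11*12 - 4)² = (-132 - 4)² = (-136)² = 18496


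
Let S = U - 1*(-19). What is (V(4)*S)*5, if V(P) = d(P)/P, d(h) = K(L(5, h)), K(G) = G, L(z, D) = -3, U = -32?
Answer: 195/4 ≈ 48.750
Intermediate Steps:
d(h) = -3
S = -13 (S = -32 - 1*(-19) = -32 + 19 = -13)
V(P) = -3/P
(V(4)*S)*5 = (-3/4*(-13))*5 = (-3*¼*(-13))*5 = -¾*(-13)*5 = (39/4)*5 = 195/4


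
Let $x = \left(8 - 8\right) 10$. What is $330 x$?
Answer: $0$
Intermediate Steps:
$x = 0$ ($x = 0 \cdot 10 = 0$)
$330 x = 330 \cdot 0 = 0$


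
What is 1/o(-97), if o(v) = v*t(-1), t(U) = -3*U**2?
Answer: 1/291 ≈ 0.0034364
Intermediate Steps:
o(v) = -3*v (o(v) = v*(-3*(-1)**2) = v*(-3*1) = v*(-3) = -3*v)
1/o(-97) = 1/(-3*(-97)) = 1/291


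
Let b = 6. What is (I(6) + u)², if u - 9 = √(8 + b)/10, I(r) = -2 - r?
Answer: (10 + √14)²/100 ≈ 1.8883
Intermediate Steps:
u = 9 + √14/10 (u = 9 + √(8 + 6)/10 = 9 + √14*(⅒) = 9 + √14/10 ≈ 9.3742)
(I(6) + u)² = ((-2 - 1*6) + (9 + √14/10))² = ((-2 - 6) + (9 + √14/10))² = (-8 + (9 + √14/10))² = (1 + √14/10)²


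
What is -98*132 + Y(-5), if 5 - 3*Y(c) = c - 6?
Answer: -38792/3 ≈ -12931.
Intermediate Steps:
Y(c) = 11/3 - c/3 (Y(c) = 5/3 - (c - 6)/3 = 5/3 - (-6 + c)/3 = 5/3 + (2 - c/3) = 11/3 - c/3)
-98*132 + Y(-5) = -98*132 + (11/3 - ⅓*(-5)) = -12936 + (11/3 + 5/3) = -12936 + 16/3 = -38792/3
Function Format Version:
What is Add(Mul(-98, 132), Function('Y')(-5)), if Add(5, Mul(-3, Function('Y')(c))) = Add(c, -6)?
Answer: Rational(-38792, 3) ≈ -12931.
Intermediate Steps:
Function('Y')(c) = Add(Rational(11, 3), Mul(Rational(-1, 3), c)) (Function('Y')(c) = Add(Rational(5, 3), Mul(Rational(-1, 3), Add(c, -6))) = Add(Rational(5, 3), Mul(Rational(-1, 3), Add(-6, c))) = Add(Rational(5, 3), Add(2, Mul(Rational(-1, 3), c))) = Add(Rational(11, 3), Mul(Rational(-1, 3), c)))
Add(Mul(-98, 132), Function('Y')(-5)) = Add(Mul(-98, 132), Add(Rational(11, 3), Mul(Rational(-1, 3), -5))) = Add(-12936, Add(Rational(11, 3), Rational(5, 3))) = Add(-12936, Rational(16, 3)) = Rational(-38792, 3)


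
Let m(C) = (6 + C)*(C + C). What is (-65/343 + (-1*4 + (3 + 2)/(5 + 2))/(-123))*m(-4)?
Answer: 109888/42189 ≈ 2.6047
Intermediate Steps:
m(C) = 2*C*(6 + C) (m(C) = (6 + C)*(2*C) = 2*C*(6 + C))
(-65/343 + (-1*4 + (3 + 2)/(5 + 2))/(-123))*m(-4) = (-65/343 + (-1*4 + (3 + 2)/(5 + 2))/(-123))*(2*(-4)*(6 - 4)) = (-65*1/343 + (-4 + 5/7)*(-1/123))*(2*(-4)*2) = (-65/343 + (-4 + 5*(⅐))*(-1/123))*(-16) = (-65/343 + (-4 + 5/7)*(-1/123))*(-16) = (-65/343 - 23/7*(-1/123))*(-16) = (-65/343 + 23/861)*(-16) = -6868/42189*(-16) = 109888/42189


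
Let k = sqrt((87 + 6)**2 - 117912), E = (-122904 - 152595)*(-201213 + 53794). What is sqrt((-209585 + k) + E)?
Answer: sqrt(40613577496 + 11*I*sqrt(903)) ≈ 2.0153e+5 + 0.e-3*I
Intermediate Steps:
E = 40613787081 (E = -275499*(-147419) = 40613787081)
k = 11*I*sqrt(903) (k = sqrt(93**2 - 117912) = sqrt(8649 - 117912) = sqrt(-109263) = 11*I*sqrt(903) ≈ 330.55*I)
sqrt((-209585 + k) + E) = sqrt((-209585 + 11*I*sqrt(903)) + 40613787081) = sqrt(40613577496 + 11*I*sqrt(903))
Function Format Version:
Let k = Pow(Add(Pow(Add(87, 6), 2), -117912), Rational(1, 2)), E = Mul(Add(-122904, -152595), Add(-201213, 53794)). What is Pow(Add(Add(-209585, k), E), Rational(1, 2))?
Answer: Pow(Add(40613577496, Mul(11, I, Pow(903, Rational(1, 2)))), Rational(1, 2)) ≈ Add(2.0153e+5, Mul(0.e-3, I))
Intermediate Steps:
E = 40613787081 (E = Mul(-275499, -147419) = 40613787081)
k = Mul(11, I, Pow(903, Rational(1, 2))) (k = Pow(Add(Pow(93, 2), -117912), Rational(1, 2)) = Pow(Add(8649, -117912), Rational(1, 2)) = Pow(-109263, Rational(1, 2)) = Mul(11, I, Pow(903, Rational(1, 2))) ≈ Mul(330.55, I))
Pow(Add(Add(-209585, k), E), Rational(1, 2)) = Pow(Add(Add(-209585, Mul(11, I, Pow(903, Rational(1, 2)))), 40613787081), Rational(1, 2)) = Pow(Add(40613577496, Mul(11, I, Pow(903, Rational(1, 2)))), Rational(1, 2))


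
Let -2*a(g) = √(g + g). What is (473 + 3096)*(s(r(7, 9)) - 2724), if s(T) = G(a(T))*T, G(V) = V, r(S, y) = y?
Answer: -9721956 - 96363*√2/2 ≈ -9.7901e+6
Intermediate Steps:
a(g) = -√2*√g/2 (a(g) = -√(g + g)/2 = -√2*√g/2)
s(T) = -√2*T^(3/2)/2 (s(T) = (-√2*√T/2)*T = -√2*T^(3/2)/2)
(473 + 3096)*(s(r(7, 9)) - 2724) = (473 + 3096)*(-√2*9^(3/2)/2 - 2724) = 3569*(-½*√2*27 - 2724) = 3569*(-27*√2/2 - 2724) = 3569*(-2724 - 27*√2/2) = -9721956 - 96363*√2/2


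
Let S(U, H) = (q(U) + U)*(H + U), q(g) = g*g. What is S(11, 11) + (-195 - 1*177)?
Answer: 2532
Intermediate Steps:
q(g) = g²
S(U, H) = (H + U)*(U + U²) (S(U, H) = (U² + U)*(H + U) = (U + U²)*(H + U) = (H + U)*(U + U²))
S(11, 11) + (-195 - 1*177) = 11*(11 + 11 + 11² + 11*11) + (-195 - 1*177) = 11*(11 + 11 + 121 + 121) + (-195 - 177) = 11*264 - 372 = 2904 - 372 = 2532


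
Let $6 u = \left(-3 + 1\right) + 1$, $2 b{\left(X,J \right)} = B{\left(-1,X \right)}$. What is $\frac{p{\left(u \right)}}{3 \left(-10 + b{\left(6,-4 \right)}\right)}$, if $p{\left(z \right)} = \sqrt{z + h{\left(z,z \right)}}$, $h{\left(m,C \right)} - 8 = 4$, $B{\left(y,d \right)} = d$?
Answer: $- \frac{\sqrt{426}}{126} \approx -0.16381$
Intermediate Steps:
$h{\left(m,C \right)} = 12$ ($h{\left(m,C \right)} = 8 + 4 = 12$)
$b{\left(X,J \right)} = \frac{X}{2}$
$u = - \frac{1}{6}$ ($u = \frac{\left(-3 + 1\right) + 1}{6} = \frac{-2 + 1}{6} = \frac{1}{6} \left(-1\right) = - \frac{1}{6} \approx -0.16667$)
$p{\left(z \right)} = \sqrt{12 + z}$ ($p{\left(z \right)} = \sqrt{z + 12} = \sqrt{12 + z}$)
$\frac{p{\left(u \right)}}{3 \left(-10 + b{\left(6,-4 \right)}\right)} = \frac{\sqrt{12 - \frac{1}{6}}}{3 \left(-10 + \frac{1}{2} \cdot 6\right)} = \frac{\sqrt{\frac{71}{6}}}{3 \left(-10 + 3\right)} = \frac{\frac{1}{6} \sqrt{426}}{3 \left(-7\right)} = \frac{\frac{1}{6} \sqrt{426}}{-21} = \frac{\sqrt{426}}{6} \left(- \frac{1}{21}\right) = - \frac{\sqrt{426}}{126}$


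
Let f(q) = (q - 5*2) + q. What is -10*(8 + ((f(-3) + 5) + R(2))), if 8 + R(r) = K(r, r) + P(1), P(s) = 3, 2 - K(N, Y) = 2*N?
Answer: 100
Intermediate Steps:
K(N, Y) = 2 - 2*N
f(q) = -10 + 2*q (f(q) = (q - 10) + q = (-10 + q) + q = -10 + 2*q)
R(r) = -3 - 2*r (R(r) = -8 + ((2 - 2*r) + 3) = -8 + (5 - 2*r) = -3 - 2*r)
-10*(8 + ((f(-3) + 5) + R(2))) = -10*(8 + (((-10 + 2*(-3)) + 5) + (-3 - 2*2))) = -10*(8 + (((-10 - 6) + 5) + (-3 - 4))) = -10*(8 + ((-16 + 5) - 7)) = -10*(8 + (-11 - 7)) = -10*(8 - 18) = -10*(-10) = 100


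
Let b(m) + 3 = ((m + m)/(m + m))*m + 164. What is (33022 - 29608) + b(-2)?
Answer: 3573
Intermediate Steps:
b(m) = 161 + m (b(m) = -3 + (((m + m)/(m + m))*m + 164) = -3 + (((2*m)/((2*m)))*m + 164) = -3 + (((2*m)*(1/(2*m)))*m + 164) = -3 + (1*m + 164) = -3 + (m + 164) = -3 + (164 + m) = 161 + m)
(33022 - 29608) + b(-2) = (33022 - 29608) + (161 - 2) = 3414 + 159 = 3573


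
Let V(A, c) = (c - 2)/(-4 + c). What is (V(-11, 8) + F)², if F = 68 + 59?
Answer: 66049/4 ≈ 16512.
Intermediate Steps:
F = 127
V(A, c) = (-2 + c)/(-4 + c)
(V(-11, 8) + F)² = ((-2 + 8)/(-4 + 8) + 127)² = (6/4 + 127)² = ((¼)*6 + 127)² = (3/2 + 127)² = (257/2)² = 66049/4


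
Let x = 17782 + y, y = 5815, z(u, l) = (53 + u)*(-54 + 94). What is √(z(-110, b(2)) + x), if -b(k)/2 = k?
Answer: √21317 ≈ 146.00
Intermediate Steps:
b(k) = -2*k
z(u, l) = 2120 + 40*u (z(u, l) = (53 + u)*40 = 2120 + 40*u)
x = 23597 (x = 17782 + 5815 = 23597)
√(z(-110, b(2)) + x) = √((2120 + 40*(-110)) + 23597) = √((2120 - 4400) + 23597) = √(-2280 + 23597) = √21317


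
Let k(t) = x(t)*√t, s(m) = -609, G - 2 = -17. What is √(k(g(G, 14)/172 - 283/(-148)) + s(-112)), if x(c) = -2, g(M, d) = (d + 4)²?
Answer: √(-1541550129 - 11137*√784363)/1591 ≈ 24.757*I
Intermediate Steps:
G = -15 (G = 2 - 17 = -15)
g(M, d) = (4 + d)²
k(t) = -2*√t
√(k(g(G, 14)/172 - 283/(-148)) + s(-112)) = √(-2*√((4 + 14)²/172 - 283/(-148)) - 609) = √(-2*√(18²*(1/172) - 283*(-1/148)) - 609) = √(-2*√(324*(1/172) + 283/148) - 609) = √(-2*√(81/43 + 283/148) - 609) = √(-7*√784363/1591 - 609) = √(-609 - 7*√784363/1591)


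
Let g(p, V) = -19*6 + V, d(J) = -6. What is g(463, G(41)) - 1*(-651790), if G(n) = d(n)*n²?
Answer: 641590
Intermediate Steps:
G(n) = -6*n²
g(p, V) = -114 + V
g(463, G(41)) - 1*(-651790) = (-114 - 6*41²) - 1*(-651790) = (-114 - 6*1681) + 651790 = (-114 - 10086) + 651790 = -10200 + 651790 = 641590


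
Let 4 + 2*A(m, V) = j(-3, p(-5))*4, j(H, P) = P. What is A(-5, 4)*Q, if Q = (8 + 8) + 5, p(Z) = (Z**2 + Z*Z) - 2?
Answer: 1974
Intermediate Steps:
p(Z) = -2 + 2*Z**2 (p(Z) = (Z**2 + Z**2) - 2 = 2*Z**2 - 2 = -2 + 2*Z**2)
A(m, V) = 94 (A(m, V) = -2 + ((-2 + 2*(-5)**2)*4)/2 = -2 + ((-2 + 2*25)*4)/2 = -2 + ((-2 + 50)*4)/2 = -2 + (48*4)/2 = -2 + (1/2)*192 = -2 + 96 = 94)
Q = 21 (Q = 16 + 5 = 21)
A(-5, 4)*Q = 94*21 = 1974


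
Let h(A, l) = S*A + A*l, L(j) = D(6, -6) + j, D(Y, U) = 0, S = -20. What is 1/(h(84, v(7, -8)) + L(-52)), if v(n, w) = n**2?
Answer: 1/2384 ≈ 0.00041946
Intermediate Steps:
L(j) = j (L(j) = 0 + j = j)
h(A, l) = -20*A + A*l
1/(h(84, v(7, -8)) + L(-52)) = 1/(84*(-20 + 7**2) - 52) = 1/(84*(-20 + 49) - 52) = 1/(84*29 - 52) = 1/(2436 - 52) = 1/2384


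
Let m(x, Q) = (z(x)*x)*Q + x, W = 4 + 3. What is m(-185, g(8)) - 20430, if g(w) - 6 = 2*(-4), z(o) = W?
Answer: -18025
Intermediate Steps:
W = 7
z(o) = 7
g(w) = -2 (g(w) = 6 + 2*(-4) = 6 - 8 = -2)
m(x, Q) = x + 7*Q*x (m(x, Q) = (7*x)*Q + x = 7*Q*x + x = x + 7*Q*x)
m(-185, g(8)) - 20430 = -185*(1 + 7*(-2)) - 20430 = -185*(1 - 14) - 20430 = -185*(-13) - 20430 = 2405 - 20430 = -18025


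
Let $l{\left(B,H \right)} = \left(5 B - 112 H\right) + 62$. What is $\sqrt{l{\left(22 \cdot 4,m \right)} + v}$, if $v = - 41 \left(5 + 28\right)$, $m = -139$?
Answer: $\sqrt{14717} \approx 121.31$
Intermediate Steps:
$l{\left(B,H \right)} = 62 - 112 H + 5 B$ ($l{\left(B,H \right)} = \left(- 112 H + 5 B\right) + 62 = 62 - 112 H + 5 B$)
$v = -1353$ ($v = \left(-41\right) 33 = -1353$)
$\sqrt{l{\left(22 \cdot 4,m \right)} + v} = \sqrt{\left(62 - -15568 + 5 \cdot 22 \cdot 4\right) - 1353} = \sqrt{\left(62 + 15568 + 5 \cdot 88\right) - 1353} = \sqrt{\left(62 + 15568 + 440\right) - 1353} = \sqrt{16070 - 1353} = \sqrt{14717}$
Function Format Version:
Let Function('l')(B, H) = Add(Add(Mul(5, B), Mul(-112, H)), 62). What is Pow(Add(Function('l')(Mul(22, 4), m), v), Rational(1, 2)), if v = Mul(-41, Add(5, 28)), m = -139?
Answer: Pow(14717, Rational(1, 2)) ≈ 121.31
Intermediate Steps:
Function('l')(B, H) = Add(62, Mul(-112, H), Mul(5, B)) (Function('l')(B, H) = Add(Add(Mul(-112, H), Mul(5, B)), 62) = Add(62, Mul(-112, H), Mul(5, B)))
v = -1353 (v = Mul(-41, 33) = -1353)
Pow(Add(Function('l')(Mul(22, 4), m), v), Rational(1, 2)) = Pow(Add(Add(62, Mul(-112, -139), Mul(5, Mul(22, 4))), -1353), Rational(1, 2)) = Pow(Add(Add(62, 15568, Mul(5, 88)), -1353), Rational(1, 2)) = Pow(Add(Add(62, 15568, 440), -1353), Rational(1, 2)) = Pow(Add(16070, -1353), Rational(1, 2)) = Pow(14717, Rational(1, 2))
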